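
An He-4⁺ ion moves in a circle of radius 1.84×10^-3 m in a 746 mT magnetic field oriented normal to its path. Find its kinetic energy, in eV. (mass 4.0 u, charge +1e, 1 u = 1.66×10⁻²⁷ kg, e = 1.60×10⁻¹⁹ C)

K ≈ 22.7 eV

v = qBr/m = (1×1.60×10^-19)(0.746)(1.84×10^-3) / (6.64×10^-27) = 3.31×10^4 m/s.
K = ½mv² = 0.5·(6.64×10^-27)·(3.31×10^4)² = 3.63×10^-18 J = 22.7 eV.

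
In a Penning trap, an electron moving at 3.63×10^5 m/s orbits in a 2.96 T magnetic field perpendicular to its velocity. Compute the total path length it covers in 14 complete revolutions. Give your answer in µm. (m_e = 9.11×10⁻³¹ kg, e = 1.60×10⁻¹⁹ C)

L ≈ 61.4 µm

r = mv/(qB) = 6.98×10^-7 m, so one revolution covers 2πr = 4.39×10^-6 m.
In 14 revolutions: L = 14·2πr = 6.14×10^-5 m.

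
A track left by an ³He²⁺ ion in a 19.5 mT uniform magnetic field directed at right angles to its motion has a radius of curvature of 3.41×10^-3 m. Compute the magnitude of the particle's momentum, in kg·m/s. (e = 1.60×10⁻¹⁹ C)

Since qvB = mv²/r, the momentum p = mv = qBr.
p = (2×1.60×10^-19)(0.0195)(3.41×10^-3) = 2.13×10^-23 kg·m/s.

p ≈ 2.13×10^-23 kg·m/s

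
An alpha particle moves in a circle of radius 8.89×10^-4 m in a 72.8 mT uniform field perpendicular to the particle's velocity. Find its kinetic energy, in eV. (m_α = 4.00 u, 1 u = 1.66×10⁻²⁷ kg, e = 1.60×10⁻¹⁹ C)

v = qBr/m = (2×1.60×10^-19)(0.0728)(8.89×10^-4) / (6.64×10^-27) = 3120 m/s.
K = ½mv² = 0.5·(6.64×10^-27)·(3120)² = 3.23×10^-20 J = 0.202 eV.

K ≈ 0.202 eV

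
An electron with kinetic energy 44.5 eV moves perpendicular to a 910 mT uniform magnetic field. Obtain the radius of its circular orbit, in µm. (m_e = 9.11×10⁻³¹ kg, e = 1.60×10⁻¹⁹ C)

Convert the energy: K = 44.5 eV = 7.12×10^-18 J.
v = √(2K/m) = √(2·7.12×10^-18/9.11×10^-31) = 3.95×10^6 m/s.
r = mv/(qB) = (9.11×10^-31)(3.95×10^6) / [(1×1.60×10^-19)(0.910)] = 2.47×10^-5 m.

r ≈ 24.7 µm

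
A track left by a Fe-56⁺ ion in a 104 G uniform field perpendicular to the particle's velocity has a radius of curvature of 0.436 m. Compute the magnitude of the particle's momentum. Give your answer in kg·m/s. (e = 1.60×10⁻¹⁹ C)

Since qvB = mv²/r, the momentum p = mv = qBr.
p = (1×1.60×10^-19)(0.0104)(0.436) = 7.26×10^-22 kg·m/s.

p ≈ 7.26×10^-22 kg·m/s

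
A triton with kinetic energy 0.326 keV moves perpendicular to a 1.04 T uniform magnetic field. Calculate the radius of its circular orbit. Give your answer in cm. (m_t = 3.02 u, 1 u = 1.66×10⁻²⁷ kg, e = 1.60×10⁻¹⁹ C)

r ≈ 0.435 cm

Convert the energy: K = 0.326 keV = 5.22×10^-17 J.
v = √(2K/m) = √(2·5.22×10^-17/5.01×10^-27) = 1.44×10^5 m/s.
r = mv/(qB) = (5.01×10^-27)(1.44×10^5) / [(1×1.60×10^-19)(1.04)] = 4.35×10^-3 m.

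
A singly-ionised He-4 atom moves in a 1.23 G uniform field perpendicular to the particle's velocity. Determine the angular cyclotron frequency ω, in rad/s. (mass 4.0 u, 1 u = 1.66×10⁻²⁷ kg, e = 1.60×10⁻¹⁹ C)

ω = qB/m = (1×1.60×10^-19)(1.23×10^-4) / (6.64×10^-27) = 2960 rad/s.

ω ≈ 2960 rad/s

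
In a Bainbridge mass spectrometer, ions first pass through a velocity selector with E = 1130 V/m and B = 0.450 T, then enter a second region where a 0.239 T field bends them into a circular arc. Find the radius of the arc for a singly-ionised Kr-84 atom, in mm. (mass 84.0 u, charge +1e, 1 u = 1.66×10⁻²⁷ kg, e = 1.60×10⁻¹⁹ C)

The selector passes v = E/B = 1130/0.450 = 2510 m/s.
In the deflection region, r = mv/(qB₂) = (1.39×10^-25)(2510) / [(1×1.60×10^-19)(0.239)] = 9.16×10^-3 m.

r ≈ 9.16 mm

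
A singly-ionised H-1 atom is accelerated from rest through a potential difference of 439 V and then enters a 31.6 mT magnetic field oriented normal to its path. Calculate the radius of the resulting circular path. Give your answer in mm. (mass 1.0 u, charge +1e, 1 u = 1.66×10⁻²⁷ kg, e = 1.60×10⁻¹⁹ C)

The kinetic energy gained is K = qV = (1×1.60×10^-19)(439) = 7.02×10^-17 J.
v = √(2K/m) = 2.91×10^5 m/s.
r = mv/(qB) = (1.66×10^-27)(2.91×10^5) / [(1×1.60×10^-19)(0.0316)] = 0.0955 m.

r ≈ 95.5 mm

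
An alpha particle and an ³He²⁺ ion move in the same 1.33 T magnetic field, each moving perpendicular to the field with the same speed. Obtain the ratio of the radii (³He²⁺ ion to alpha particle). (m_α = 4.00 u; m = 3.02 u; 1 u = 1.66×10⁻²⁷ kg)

r = mv/(qB) ⇒ at equal v, r ∝ m/q.
r_{³He²⁺ ion}/r_{alpha particle} = 0.755.

ratio ≈ 0.755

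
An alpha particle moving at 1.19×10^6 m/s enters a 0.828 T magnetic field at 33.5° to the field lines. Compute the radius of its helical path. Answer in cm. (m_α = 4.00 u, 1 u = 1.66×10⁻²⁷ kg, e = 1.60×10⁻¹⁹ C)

Only the perpendicular component v⊥ = v sin33.5° = 6.57×10^5 m/s is bent by the field.
r = m v⊥ /(qB) = (6.64×10^-27)(6.57×10^5) / [(2×1.60×10^-19)(0.828)] = 0.0165 m.

r ≈ 1.65 cm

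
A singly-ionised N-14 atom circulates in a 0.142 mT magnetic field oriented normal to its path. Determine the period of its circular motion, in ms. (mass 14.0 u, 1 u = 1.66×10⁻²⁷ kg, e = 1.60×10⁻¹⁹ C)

T ≈ 6.43 ms

The cyclotron period is independent of speed: T = 2πm/(qB).
T = 2π(2.32×10^-26) / [(1×1.60×10^-19)(1.42×10^-4)] = 6.43×10^-3 s.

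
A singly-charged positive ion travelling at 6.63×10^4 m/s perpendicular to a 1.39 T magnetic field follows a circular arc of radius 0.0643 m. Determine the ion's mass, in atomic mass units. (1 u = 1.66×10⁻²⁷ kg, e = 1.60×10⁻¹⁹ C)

qvB = mv²/r ⇒ m = qBr/v.
m = (1×1.60×10^-19)(1.39)(0.0643) / (6.63×10^4) = 2.16×10^-25 kg = 130 u.

m ≈ 130 u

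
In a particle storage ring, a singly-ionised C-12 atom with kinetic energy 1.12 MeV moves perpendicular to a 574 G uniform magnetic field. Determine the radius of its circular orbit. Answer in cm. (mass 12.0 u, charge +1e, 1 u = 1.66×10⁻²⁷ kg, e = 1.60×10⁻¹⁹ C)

Convert the energy: K = 1.12 MeV = 1.79×10^-13 J.
v = √(2K/m) = √(2·1.79×10^-13/1.99×10^-26) = 4.24×10^6 m/s.
r = mv/(qB) = (1.99×10^-26)(4.24×10^6) / [(1×1.60×10^-19)(0.0574)] = 9.20 m.

r ≈ 920 cm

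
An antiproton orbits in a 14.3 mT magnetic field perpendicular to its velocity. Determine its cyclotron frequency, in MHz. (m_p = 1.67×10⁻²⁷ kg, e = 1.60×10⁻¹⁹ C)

f ≈ 0.218 MHz

f = qB/(2πm) = (1×1.60×10^-19)(0.0143) / [2π(1.67×10^-27)] = 2.18×10^5 Hz.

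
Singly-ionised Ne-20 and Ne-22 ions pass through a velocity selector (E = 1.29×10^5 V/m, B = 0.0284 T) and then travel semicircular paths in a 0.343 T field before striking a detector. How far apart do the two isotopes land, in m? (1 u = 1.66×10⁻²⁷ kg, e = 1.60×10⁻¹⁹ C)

Both emerge at v = E/B₁ = 4.54×10^6 m/s.
r = mv/(qB₂), so r₁ = 2.748 m and r₂ = 3.023 m, giving Δr = 0.275 m.
After a semicircle each ion lands a diameter 2r from the entry slit, so the separation is 2Δr = 0.550 m.

Δd ≈ 0.550 m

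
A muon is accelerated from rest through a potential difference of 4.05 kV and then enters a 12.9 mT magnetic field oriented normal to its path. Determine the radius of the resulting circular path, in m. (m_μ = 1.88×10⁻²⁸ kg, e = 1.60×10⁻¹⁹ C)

The kinetic energy gained is K = qV = (1×1.60×10^-19)(4050) = 6.48×10^-16 J.
v = √(2K/m) = 2.63×10^6 m/s.
r = mv/(qB) = (1.88×10^-28)(2.63×10^6) / [(1×1.60×10^-19)(0.0129)] = 0.239 m.

r ≈ 0.239 m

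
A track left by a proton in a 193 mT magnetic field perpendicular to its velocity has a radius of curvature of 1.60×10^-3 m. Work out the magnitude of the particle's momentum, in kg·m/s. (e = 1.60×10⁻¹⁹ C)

Since qvB = mv²/r, the momentum p = mv = qBr.
p = (1×1.60×10^-19)(0.193)(1.60×10^-3) = 4.94×10^-23 kg·m/s.

p ≈ 4.94×10^-23 kg·m/s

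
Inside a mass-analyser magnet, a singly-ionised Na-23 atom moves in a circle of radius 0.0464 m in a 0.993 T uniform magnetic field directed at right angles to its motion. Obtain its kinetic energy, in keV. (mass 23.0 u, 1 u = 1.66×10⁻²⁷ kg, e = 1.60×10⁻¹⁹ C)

K ≈ 4.45 keV

v = qBr/m = (1×1.60×10^-19)(0.993)(0.0464) / (3.82×10^-26) = 1.93×10^5 m/s.
K = ½mv² = 0.5·(3.82×10^-26)·(1.93×10^5)² = 7.12×10^-16 J = 4.45 keV.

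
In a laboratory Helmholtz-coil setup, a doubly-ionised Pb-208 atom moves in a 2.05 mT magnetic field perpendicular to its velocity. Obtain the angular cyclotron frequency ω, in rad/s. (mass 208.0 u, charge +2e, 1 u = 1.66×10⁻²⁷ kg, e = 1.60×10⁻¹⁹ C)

ω ≈ 1900 rad/s

ω = qB/m = (2×1.60×10^-19)(2.05×10^-3) / (3.45×10^-25) = 1900 rad/s.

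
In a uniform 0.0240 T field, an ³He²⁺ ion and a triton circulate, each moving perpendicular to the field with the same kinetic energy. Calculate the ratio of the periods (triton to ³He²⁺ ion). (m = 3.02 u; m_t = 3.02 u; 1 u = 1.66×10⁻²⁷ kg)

T = 2πm/(qB) is independent of speed, so T₂/T₁ = (m₂/q₂)/(m₁/q₁).
T_{triton}/T_{³He²⁺ ion} = (5.01×10^-27/1e) / (5.01×10^-27/2e) = 2.00.

ratio ≈ 2.00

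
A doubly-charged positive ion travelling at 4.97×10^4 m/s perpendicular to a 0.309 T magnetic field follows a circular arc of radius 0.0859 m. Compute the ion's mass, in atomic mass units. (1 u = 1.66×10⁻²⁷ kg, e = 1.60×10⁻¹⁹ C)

m ≈ 103 u

qvB = mv²/r ⇒ m = qBr/v.
m = (2×1.60×10^-19)(0.309)(0.0859) / (4.97×10^4) = 1.71×10^-25 kg = 103 u.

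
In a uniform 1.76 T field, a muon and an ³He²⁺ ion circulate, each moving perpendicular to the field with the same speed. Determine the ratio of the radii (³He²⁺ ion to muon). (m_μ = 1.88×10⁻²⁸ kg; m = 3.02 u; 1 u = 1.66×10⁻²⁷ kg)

ratio ≈ 13.3

r = mv/(qB) ⇒ at equal v, r ∝ m/q.
r_{³He²⁺ ion}/r_{muon} = 13.3.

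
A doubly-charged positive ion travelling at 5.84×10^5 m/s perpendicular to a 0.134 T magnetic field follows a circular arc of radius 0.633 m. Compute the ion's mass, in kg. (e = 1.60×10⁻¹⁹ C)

qvB = mv²/r ⇒ m = qBr/v.
m = (2×1.60×10^-19)(0.134)(0.633) / (5.84×10^5) = 4.65×10^-26 kg.

m ≈ 4.65×10^-26 kg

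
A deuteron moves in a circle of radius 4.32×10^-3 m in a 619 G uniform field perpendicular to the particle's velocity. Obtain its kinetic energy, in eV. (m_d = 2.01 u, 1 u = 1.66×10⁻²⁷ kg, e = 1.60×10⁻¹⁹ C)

v = qBr/m = (1×1.60×10^-19)(0.0619)(4.32×10^-3) / (3.34×10^-27) = 1.28×10^4 m/s.
K = ½mv² = 0.5·(3.34×10^-27)·(1.28×10^4)² = 2.74×10^-19 J = 1.71 eV.

K ≈ 1.71 eV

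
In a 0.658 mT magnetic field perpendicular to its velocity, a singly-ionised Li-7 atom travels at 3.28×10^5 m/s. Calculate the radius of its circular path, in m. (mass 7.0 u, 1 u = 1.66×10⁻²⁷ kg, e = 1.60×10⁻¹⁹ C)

r ≈ 36.2 m

The magnetic force provides the centripetal force: qvB = mv²/r, so r = mv/(qB).
r = (1.16×10^-26 kg)(3.28×10^5 m/s) / [(1×1.60×10^-19 C)(6.58×10^-4 T)] = 36.2 m.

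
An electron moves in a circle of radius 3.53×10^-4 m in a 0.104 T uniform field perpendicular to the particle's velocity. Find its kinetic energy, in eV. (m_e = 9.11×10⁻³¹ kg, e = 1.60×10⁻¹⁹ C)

v = qBr/m = (1×1.60×10^-19)(0.104)(3.53×10^-4) / (9.11×10^-31) = 6.45×10^6 m/s.
K = ½mv² = 0.5·(9.11×10^-31)·(6.45×10^6)² = 1.89×10^-17 J = 118 eV.

K ≈ 118 eV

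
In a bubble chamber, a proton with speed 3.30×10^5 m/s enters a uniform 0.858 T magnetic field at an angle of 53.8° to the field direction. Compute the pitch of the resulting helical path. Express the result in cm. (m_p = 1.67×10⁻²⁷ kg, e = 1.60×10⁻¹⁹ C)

The velocity component along B is v∥ = v cos53.8° = 1.95×10^5 m/s.
The cyclotron period T = 2πm/(qB) = 7.64×10^-8 s is set by m, q, B alone.
Pitch = v∥·T = (1.95×10^5)(7.64×10^-8) = 0.0149 m.

pitch ≈ 1.49 cm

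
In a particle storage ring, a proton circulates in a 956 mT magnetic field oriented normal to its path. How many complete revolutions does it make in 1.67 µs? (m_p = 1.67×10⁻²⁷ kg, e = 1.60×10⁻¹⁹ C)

T = 2πm/(qB) = 2π(1.67×10^-27) / [(1×1.60×10^-19)(0.956)] = 6.8599×10^-8 s.
N = t/T = 1.67×10^-6 / 6.8599×10^-8 ≈ 24.34, so 24 complete revolutions.

N = 24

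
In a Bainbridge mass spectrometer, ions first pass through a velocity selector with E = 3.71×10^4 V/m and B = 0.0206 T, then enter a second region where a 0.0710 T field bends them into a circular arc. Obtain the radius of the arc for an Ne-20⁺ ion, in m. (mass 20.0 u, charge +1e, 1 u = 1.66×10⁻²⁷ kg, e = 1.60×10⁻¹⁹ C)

r ≈ 5.26 m

The selector passes v = E/B = 3.71×10^4/0.0206 = 1.80×10^6 m/s.
In the deflection region, r = mv/(qB₂) = (3.32×10^-26)(1.80×10^6) / [(1×1.60×10^-19)(0.0710)] = 5.26 m.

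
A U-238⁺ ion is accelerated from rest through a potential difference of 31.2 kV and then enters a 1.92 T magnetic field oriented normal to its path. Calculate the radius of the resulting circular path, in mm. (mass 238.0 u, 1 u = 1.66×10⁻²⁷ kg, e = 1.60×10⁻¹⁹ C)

The kinetic energy gained is K = qV = (1×1.60×10^-19)(3.12×10^4) = 4.99×10^-15 J.
v = √(2K/m) = 1.59×10^5 m/s.
r = mv/(qB) = (3.95×10^-25)(1.59×10^5) / [(1×1.60×10^-19)(1.92)] = 0.204 m.

r ≈ 204 mm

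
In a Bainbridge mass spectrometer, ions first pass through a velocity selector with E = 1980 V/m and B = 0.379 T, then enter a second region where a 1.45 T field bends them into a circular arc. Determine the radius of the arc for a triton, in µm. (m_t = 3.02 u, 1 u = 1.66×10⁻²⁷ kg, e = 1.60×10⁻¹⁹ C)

r ≈ 113 µm

The selector passes v = E/B = 1980/0.379 = 5220 m/s.
In the deflection region, r = mv/(qB₂) = (5.01×10^-27)(5220) / [(1×1.60×10^-19)(1.45)] = 1.13×10^-4 m.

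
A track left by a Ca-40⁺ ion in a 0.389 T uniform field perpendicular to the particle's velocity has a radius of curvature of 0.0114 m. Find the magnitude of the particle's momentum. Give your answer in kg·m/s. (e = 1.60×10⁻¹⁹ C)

p ≈ 7.10×10^-22 kg·m/s

Since qvB = mv²/r, the momentum p = mv = qBr.
p = (1×1.60×10^-19)(0.389)(0.0114) = 7.10×10^-22 kg·m/s.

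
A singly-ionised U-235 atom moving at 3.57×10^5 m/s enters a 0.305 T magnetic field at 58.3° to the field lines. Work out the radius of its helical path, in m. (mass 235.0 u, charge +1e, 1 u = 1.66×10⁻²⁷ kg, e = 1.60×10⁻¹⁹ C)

r ≈ 2.43 m

Only the perpendicular component v⊥ = v sin58.3° = 3.04×10^5 m/s is bent by the field.
r = m v⊥ /(qB) = (3.90×10^-25)(3.04×10^5) / [(1×1.60×10^-19)(0.305)] = 2.43 m.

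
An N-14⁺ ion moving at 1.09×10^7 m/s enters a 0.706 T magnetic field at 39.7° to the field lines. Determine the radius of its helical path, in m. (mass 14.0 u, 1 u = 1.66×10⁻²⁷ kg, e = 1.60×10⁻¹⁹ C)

Only the perpendicular component v⊥ = v sin39.7° = 6.96×10^6 m/s is bent by the field.
r = m v⊥ /(qB) = (2.32×10^-26)(6.96×10^6) / [(1×1.60×10^-19)(0.706)] = 1.43 m.

r ≈ 1.43 m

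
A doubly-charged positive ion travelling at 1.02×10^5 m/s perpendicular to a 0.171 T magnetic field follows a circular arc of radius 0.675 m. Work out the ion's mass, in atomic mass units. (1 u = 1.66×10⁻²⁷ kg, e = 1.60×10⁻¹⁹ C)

m ≈ 218 u

qvB = mv²/r ⇒ m = qBr/v.
m = (2×1.60×10^-19)(0.171)(0.675) / (1.02×10^5) = 3.62×10^-25 kg = 218 u.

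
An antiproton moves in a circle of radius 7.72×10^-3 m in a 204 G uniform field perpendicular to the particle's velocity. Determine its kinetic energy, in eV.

K ≈ 1.19 eV

v = qBr/m = (1×1.60×10^-19)(0.0204)(7.72×10^-3) / (1.67×10^-27) = 1.51×10^4 m/s.
K = ½mv² = 0.5·(1.67×10^-27)·(1.51×10^4)² = 1.90×10^-19 J = 1.19 eV.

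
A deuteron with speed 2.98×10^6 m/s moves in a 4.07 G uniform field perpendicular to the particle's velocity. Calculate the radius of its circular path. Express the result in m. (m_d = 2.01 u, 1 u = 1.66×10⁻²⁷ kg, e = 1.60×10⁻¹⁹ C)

r ≈ 153 m

The magnetic force provides the centripetal force: qvB = mv²/r, so r = mv/(qB).
r = (3.34×10^-27 kg)(2.98×10^6 m/s) / [(1×1.60×10^-19 C)(4.07×10^-4 T)] = 153 m.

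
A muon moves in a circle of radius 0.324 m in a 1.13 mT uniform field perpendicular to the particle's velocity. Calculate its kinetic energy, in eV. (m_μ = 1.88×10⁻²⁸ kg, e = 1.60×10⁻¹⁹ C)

K ≈ 57.0 eV

v = qBr/m = (1×1.60×10^-19)(1.13×10^-3)(0.324) / (1.88×10^-28) = 3.12×10^5 m/s.
K = ½mv² = 0.5·(1.88×10^-28)·(3.12×10^5)² = 9.13×10^-18 J = 57.0 eV.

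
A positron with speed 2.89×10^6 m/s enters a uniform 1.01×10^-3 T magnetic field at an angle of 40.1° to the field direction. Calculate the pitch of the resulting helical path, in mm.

The velocity component along B is v∥ = v cos40.1° = 2.21×10^6 m/s.
The cyclotron period T = 2πm/(qB) = 3.54×10^-8 s is set by m, q, B alone.
Pitch = v∥·T = (2.21×10^6)(3.54×10^-8) = 0.0783 m.

pitch ≈ 78.3 mm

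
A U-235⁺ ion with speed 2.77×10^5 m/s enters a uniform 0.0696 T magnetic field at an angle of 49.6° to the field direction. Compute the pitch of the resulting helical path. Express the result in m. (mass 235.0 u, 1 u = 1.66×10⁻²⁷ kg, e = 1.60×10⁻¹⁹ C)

pitch ≈ 39.5 m

The velocity component along B is v∥ = v cos49.6° = 1.80×10^5 m/s.
The cyclotron period T = 2πm/(qB) = 2.20×10^-4 s is set by m, q, B alone.
Pitch = v∥·T = (1.80×10^5)(2.20×10^-4) = 39.5 m.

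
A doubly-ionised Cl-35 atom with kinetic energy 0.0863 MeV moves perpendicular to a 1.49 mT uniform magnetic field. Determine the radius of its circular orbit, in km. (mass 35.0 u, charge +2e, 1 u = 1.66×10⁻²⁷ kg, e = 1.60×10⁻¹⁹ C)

Convert the energy: K = 0.0863 MeV = 1.38×10^-14 J.
v = √(2K/m) = √(2·1.38×10^-14/5.81×10^-26) = 6.89×10^5 m/s.
r = mv/(qB) = (5.81×10^-26)(6.89×10^5) / [(2×1.60×10^-19)(1.49×10^-3)] = 84.0 m.

r ≈ 0.0840 km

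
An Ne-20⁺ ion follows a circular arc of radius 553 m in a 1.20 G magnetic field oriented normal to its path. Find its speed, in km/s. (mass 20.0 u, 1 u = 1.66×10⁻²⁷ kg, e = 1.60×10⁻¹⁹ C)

From qvB = mv²/r, v = qBr/m.
v = (1×1.60×10^-19)(1.20×10^-4)(553) / (3.32×10^-26) = 3.20×10^5 m/s.

v ≈ 320 km/s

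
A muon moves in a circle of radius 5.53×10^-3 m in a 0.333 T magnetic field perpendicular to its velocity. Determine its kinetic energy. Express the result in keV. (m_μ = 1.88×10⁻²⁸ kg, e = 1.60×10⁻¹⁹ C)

v = qBr/m = (1×1.60×10^-19)(0.333)(5.53×10^-3) / (1.88×10^-28) = 1.57×10^6 m/s.
K = ½mv² = 0.5·(1.88×10^-28)·(1.57×10^6)² = 2.31×10^-16 J = 1.44 keV.

K ≈ 1.44 keV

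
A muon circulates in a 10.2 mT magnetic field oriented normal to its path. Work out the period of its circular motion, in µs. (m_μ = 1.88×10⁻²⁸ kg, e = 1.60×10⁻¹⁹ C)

The cyclotron period is independent of speed: T = 2πm/(qB).
T = 2π(1.88×10^-28) / [(1×1.60×10^-19)(0.0102)] = 7.24×10^-7 s.

T ≈ 0.724 µs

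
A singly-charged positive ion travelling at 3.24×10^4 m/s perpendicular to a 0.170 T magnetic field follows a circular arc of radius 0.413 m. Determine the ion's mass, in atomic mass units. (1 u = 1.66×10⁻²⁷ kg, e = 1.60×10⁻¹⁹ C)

qvB = mv²/r ⇒ m = qBr/v.
m = (1×1.60×10^-19)(0.170)(0.413) / (3.24×10^4) = 3.47×10^-25 kg = 209 u.

m ≈ 209 u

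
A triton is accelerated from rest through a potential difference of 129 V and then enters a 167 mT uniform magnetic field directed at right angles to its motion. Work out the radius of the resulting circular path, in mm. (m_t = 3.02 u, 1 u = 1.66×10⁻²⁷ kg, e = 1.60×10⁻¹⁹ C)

r ≈ 17.0 mm

The kinetic energy gained is K = qV = (1×1.60×10^-19)(129) = 2.06×10^-17 J.
v = √(2K/m) = 9.07×10^4 m/s.
r = mv/(qB) = (5.01×10^-27)(9.07×10^4) / [(1×1.60×10^-19)(0.167)] = 0.0170 m.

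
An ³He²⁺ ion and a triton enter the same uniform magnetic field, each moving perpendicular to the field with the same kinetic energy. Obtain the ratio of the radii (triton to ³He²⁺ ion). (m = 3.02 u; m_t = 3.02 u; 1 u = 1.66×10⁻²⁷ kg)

r = √(2mK)/(qB) ⇒ at equal K, r ∝ √m/q.
r_{triton}/r_{³He²⁺ ion} = 2.00.

ratio ≈ 2.00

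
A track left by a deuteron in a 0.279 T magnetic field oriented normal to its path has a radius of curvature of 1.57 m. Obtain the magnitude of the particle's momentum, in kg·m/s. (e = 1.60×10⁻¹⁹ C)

p ≈ 7.01×10^-20 kg·m/s

Since qvB = mv²/r, the momentum p = mv = qBr.
p = (1×1.60×10^-19)(0.279)(1.57) = 7.01×10^-20 kg·m/s.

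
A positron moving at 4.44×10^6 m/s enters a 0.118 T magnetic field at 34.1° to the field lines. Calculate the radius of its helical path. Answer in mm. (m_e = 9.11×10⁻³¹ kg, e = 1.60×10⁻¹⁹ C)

Only the perpendicular component v⊥ = v sin34.1° = 2.49×10^6 m/s is bent by the field.
r = m v⊥ /(qB) = (9.11×10^-31)(2.49×10^6) / [(1×1.60×10^-19)(0.118)] = 1.20×10^-4 m.

r ≈ 0.120 mm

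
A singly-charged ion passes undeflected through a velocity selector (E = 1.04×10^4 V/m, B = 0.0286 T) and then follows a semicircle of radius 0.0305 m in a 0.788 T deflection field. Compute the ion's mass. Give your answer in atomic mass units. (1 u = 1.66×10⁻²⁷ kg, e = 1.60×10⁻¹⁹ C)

v = E/B₁ = 3.64×10^5 m/s.
From r = mv/(qB₂), m = qB₂r/v = (1×1.60×10^-19)(0.788)(0.0305) / (3.64×10^5) = 1.06×10^-26 kg.
In atomic mass units: m = 1.06×10^-26 / 1.66×10^-27 = 6.37 u.

m ≈ 6.37 u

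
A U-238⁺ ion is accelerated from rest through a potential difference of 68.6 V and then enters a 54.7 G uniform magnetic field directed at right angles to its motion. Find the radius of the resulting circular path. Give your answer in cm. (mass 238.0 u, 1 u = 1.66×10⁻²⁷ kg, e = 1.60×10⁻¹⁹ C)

The kinetic energy gained is K = qV = (1×1.60×10^-19)(68.6) = 1.10×10^-17 J.
v = √(2K/m) = 7450 m/s.
r = mv/(qB) = (3.95×10^-25)(7450) / [(1×1.60×10^-19)(5.47×10^-3)] = 3.36 m.

r ≈ 336 cm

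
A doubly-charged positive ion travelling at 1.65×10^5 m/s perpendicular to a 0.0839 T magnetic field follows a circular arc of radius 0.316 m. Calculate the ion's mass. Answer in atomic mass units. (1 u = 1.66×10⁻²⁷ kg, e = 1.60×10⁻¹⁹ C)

qvB = mv²/r ⇒ m = qBr/v.
m = (2×1.60×10^-19)(0.0839)(0.316) / (1.65×10^5) = 5.14×10^-26 kg = 31.0 u.

m ≈ 31.0 u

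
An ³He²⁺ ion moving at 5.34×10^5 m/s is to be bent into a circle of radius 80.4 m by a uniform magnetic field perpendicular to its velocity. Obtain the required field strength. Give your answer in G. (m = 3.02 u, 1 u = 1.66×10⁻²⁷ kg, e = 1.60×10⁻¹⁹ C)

B ≈ 1.04 G

qvB = mv²/r gives B = mv/(qr).
B = (5.01×10^-27)(5.34×10^5) / [(2×1.60×10^-19)(80.4)] = 1.04×10^-4 T.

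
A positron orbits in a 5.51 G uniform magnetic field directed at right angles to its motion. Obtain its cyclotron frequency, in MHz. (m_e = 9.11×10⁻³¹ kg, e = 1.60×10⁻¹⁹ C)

f = qB/(2πm) = (1×1.60×10^-19)(5.51×10^-4) / [2π(9.11×10^-31)] = 1.54×10^7 Hz.

f ≈ 15.4 MHz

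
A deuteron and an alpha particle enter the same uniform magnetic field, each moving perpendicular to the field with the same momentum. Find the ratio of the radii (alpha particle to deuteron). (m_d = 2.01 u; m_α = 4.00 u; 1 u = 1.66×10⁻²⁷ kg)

r = p/(qB) ⇒ at equal p, r ∝ 1/q.
r_{alpha particle}/r_{deuteron} = 0.500.

ratio ≈ 0.500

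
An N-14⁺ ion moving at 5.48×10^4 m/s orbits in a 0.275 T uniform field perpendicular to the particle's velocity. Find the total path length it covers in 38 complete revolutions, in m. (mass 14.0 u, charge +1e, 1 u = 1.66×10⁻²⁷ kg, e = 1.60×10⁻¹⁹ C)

r = mv/(qB) = 0.0289 m, so one revolution covers 2πr = 0.182 m.
In 38 revolutions: L = 38·2πr = 6.91 m.

L ≈ 6.91 m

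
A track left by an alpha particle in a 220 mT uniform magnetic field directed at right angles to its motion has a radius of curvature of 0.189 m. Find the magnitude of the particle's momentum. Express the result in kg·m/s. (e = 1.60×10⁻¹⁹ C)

Since qvB = mv²/r, the momentum p = mv = qBr.
p = (2×1.60×10^-19)(0.220)(0.189) = 1.33×10^-20 kg·m/s.

p ≈ 1.33×10^-20 kg·m/s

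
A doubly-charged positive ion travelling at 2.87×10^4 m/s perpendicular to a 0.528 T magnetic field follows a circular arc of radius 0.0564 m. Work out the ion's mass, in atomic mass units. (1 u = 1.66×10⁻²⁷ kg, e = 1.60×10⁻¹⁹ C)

qvB = mv²/r ⇒ m = qBr/v.
m = (2×1.60×10^-19)(0.528)(0.0564) / (2.87×10^4) = 3.32×10^-25 kg = 200 u.

m ≈ 200 u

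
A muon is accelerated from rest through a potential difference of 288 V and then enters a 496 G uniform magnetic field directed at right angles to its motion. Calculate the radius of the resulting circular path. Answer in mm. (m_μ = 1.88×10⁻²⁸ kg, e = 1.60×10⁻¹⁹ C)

The kinetic energy gained is K = qV = (1×1.60×10^-19)(288) = 4.61×10^-17 J.
v = √(2K/m) = 7.00×10^5 m/s.
r = mv/(qB) = (1.88×10^-28)(7.00×10^5) / [(1×1.60×10^-19)(0.0496)] = 0.0166 m.

r ≈ 16.6 mm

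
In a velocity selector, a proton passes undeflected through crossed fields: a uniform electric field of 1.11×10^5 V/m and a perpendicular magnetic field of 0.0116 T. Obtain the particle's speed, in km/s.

v ≈ 9570 km/s

For zero net force, qE = qvB, so v = E/B.
v = (1.11×10^5) / (0.0116) = 9.57×10^6 m/s.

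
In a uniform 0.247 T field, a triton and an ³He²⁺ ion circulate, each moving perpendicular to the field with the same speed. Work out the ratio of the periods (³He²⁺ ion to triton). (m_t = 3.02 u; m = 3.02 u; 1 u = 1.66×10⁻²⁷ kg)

T = 2πm/(qB) is independent of speed, so T₂/T₁ = (m₂/q₂)/(m₁/q₁).
T_{³He²⁺ ion}/T_{triton} = (5.01×10^-27/2e) / (5.01×10^-27/1e) = 0.500.

ratio ≈ 0.500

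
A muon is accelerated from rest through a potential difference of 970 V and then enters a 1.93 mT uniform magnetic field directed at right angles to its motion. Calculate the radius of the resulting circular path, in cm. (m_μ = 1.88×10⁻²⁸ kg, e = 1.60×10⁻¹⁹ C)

r ≈ 78.2 cm

The kinetic energy gained is K = qV = (1×1.60×10^-19)(970) = 1.55×10^-16 J.
v = √(2K/m) = 1.28×10^6 m/s.
r = mv/(qB) = (1.88×10^-28)(1.28×10^6) / [(1×1.60×10^-19)(1.93×10^-3)] = 0.782 m.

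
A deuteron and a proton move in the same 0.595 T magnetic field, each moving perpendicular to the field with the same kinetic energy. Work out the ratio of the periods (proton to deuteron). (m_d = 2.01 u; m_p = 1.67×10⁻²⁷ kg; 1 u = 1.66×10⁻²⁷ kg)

T = 2πm/(qB) is independent of speed, so T₂/T₁ = (m₂/q₂)/(m₁/q₁).
T_{proton}/T_{deuteron} = (1.67×10^-27/1e) / (3.34×10^-27/1e) = 0.501.

ratio ≈ 0.501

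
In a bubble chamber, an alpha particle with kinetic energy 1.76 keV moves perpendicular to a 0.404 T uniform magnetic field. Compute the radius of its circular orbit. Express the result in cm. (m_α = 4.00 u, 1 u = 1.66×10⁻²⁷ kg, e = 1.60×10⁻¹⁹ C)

Convert the energy: K = 1.76 keV = 2.82×10^-16 J.
v = √(2K/m) = √(2·2.82×10^-16/6.64×10^-27) = 2.91×10^5 m/s.
r = mv/(qB) = (6.64×10^-27)(2.91×10^5) / [(2×1.60×10^-19)(0.404)] = 0.0150 m.

r ≈ 1.50 cm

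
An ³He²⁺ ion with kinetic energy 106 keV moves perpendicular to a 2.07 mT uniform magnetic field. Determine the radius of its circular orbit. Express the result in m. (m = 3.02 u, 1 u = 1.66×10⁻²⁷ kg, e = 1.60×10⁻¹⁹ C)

Convert the energy: K = 106 keV = 1.70×10^-14 J.
v = √(2K/m) = √(2·1.70×10^-14/5.01×10^-27) = 2.60×10^6 m/s.
r = mv/(qB) = (5.01×10^-27)(2.60×10^6) / [(2×1.60×10^-19)(2.07×10^-3)] = 19.7 m.

r ≈ 19.7 m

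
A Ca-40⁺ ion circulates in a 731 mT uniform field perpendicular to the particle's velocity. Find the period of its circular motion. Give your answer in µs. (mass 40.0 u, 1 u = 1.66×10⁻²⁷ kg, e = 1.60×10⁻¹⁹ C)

T ≈ 3.57 µs

The cyclotron period is independent of speed: T = 2πm/(qB).
T = 2π(6.64×10^-26) / [(1×1.60×10^-19)(0.731)] = 3.57×10^-6 s.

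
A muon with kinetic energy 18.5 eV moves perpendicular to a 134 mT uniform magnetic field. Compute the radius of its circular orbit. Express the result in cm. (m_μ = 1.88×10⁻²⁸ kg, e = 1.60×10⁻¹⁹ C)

r ≈ 0.156 cm

Convert the energy: K = 18.5 eV = 2.96×10^-18 J.
v = √(2K/m) = √(2·2.96×10^-18/1.88×10^-28) = 1.77×10^5 m/s.
r = mv/(qB) = (1.88×10^-28)(1.77×10^5) / [(1×1.60×10^-19)(0.134)] = 1.56×10^-3 m.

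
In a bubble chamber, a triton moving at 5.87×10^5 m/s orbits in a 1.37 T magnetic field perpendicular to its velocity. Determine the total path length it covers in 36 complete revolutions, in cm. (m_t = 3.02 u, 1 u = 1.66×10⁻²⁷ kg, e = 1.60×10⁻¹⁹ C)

L ≈ 304 cm

r = mv/(qB) = 0.0134 m, so one revolution covers 2πr = 0.0844 m.
In 36 revolutions: L = 36·2πr = 3.04 m.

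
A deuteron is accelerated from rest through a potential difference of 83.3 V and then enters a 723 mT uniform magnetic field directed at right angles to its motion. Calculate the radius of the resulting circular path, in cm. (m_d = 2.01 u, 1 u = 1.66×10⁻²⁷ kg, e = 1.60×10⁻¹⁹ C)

The kinetic energy gained is K = qV = (1×1.60×10^-19)(83.3) = 1.33×10^-17 J.
v = √(2K/m) = 8.94×10^4 m/s.
r = mv/(qB) = (3.34×10^-27)(8.94×10^4) / [(1×1.60×10^-19)(0.723)] = 2.58×10^-3 m.

r ≈ 0.258 cm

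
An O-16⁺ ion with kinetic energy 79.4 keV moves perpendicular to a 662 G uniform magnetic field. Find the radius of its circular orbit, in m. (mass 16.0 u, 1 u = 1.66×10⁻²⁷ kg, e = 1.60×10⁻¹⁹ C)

r ≈ 2.45 m

Convert the energy: K = 79.4 keV = 1.27×10^-14 J.
v = √(2K/m) = √(2·1.27×10^-14/2.66×10^-26) = 9.78×10^5 m/s.
r = mv/(qB) = (2.66×10^-26)(9.78×10^5) / [(1×1.60×10^-19)(0.0662)] = 2.45 m.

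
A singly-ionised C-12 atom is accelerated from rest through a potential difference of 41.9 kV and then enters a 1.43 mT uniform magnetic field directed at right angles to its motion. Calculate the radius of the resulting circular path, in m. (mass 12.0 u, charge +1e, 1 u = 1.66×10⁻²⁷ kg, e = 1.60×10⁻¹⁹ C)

r ≈ 71.4 m

The kinetic energy gained is K = qV = (1×1.60×10^-19)(4.19×10^4) = 6.70×10^-15 J.
v = √(2K/m) = 8.20×10^5 m/s.
r = mv/(qB) = (1.99×10^-26)(8.20×10^5) / [(1×1.60×10^-19)(1.43×10^-3)] = 71.4 m.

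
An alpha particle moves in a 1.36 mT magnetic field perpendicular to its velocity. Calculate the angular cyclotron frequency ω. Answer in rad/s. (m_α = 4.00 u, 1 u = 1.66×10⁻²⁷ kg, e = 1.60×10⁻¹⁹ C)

ω ≈ 6.55×10^4 rad/s

ω = qB/m = (2×1.60×10^-19)(1.36×10^-3) / (6.64×10^-27) = 6.55×10^4 rad/s.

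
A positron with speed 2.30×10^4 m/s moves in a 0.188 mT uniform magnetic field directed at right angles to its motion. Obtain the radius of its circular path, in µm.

r ≈ 697 µm

The magnetic force provides the centripetal force: qvB = mv²/r, so r = mv/(qB).
r = (9.11×10^-31 kg)(2.30×10^4 m/s) / [(1×1.60×10^-19 C)(1.88×10^-4 T)] = 6.97×10^-4 m.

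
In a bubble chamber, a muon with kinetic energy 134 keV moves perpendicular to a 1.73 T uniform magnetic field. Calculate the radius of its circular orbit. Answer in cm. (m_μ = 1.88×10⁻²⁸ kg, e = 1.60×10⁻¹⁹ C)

Convert the energy: K = 134 keV = 2.14×10^-14 J.
v = √(2K/m) = √(2·2.14×10^-14/1.88×10^-28) = 1.51×10^7 m/s.
r = mv/(qB) = (1.88×10^-28)(1.51×10^7) / [(1×1.60×10^-19)(1.73)] = 0.0103 m.

r ≈ 1.03 cm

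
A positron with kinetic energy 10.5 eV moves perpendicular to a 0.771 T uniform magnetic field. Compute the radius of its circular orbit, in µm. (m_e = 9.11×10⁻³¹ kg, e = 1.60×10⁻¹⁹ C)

Convert the energy: K = 10.5 eV = 1.68×10^-18 J.
v = √(2K/m) = √(2·1.68×10^-18/9.11×10^-31) = 1.92×10^6 m/s.
r = mv/(qB) = (9.11×10^-31)(1.92×10^6) / [(1×1.60×10^-19)(0.771)] = 1.42×10^-5 m.

r ≈ 14.2 µm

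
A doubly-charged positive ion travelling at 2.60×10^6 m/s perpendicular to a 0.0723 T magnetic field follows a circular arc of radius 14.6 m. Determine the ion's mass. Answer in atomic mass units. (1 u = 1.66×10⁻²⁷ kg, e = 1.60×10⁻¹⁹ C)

qvB = mv²/r ⇒ m = qBr/v.
m = (2×1.60×10^-19)(0.0723)(14.6) / (2.60×10^6) = 1.30×10^-25 kg = 78.3 u.

m ≈ 78.3 u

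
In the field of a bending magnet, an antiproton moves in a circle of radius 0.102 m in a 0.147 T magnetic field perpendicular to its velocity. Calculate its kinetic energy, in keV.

v = qBr/m = (1×1.60×10^-19)(0.147)(0.102) / (1.67×10^-27) = 1.44×10^6 m/s.
K = ½mv² = 0.5·(1.67×10^-27)·(1.44×10^6)² = 1.72×10^-15 J = 10.8 keV.

K ≈ 10.8 keV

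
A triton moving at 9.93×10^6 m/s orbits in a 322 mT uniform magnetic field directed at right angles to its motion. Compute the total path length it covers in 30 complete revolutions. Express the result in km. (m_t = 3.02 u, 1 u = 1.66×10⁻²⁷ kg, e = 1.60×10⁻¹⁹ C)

L ≈ 0.182 km

r = mv/(qB) = 0.966 m, so one revolution covers 2πr = 6.07 m.
In 30 revolutions: L = 30·2πr = 182 m.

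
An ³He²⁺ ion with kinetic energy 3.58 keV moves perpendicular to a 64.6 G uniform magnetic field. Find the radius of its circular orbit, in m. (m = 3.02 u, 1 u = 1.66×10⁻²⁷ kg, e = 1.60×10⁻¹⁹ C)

Convert the energy: K = 3.58 keV = 5.73×10^-16 J.
v = √(2K/m) = √(2·5.73×10^-16/5.01×10^-27) = 4.78×10^5 m/s.
r = mv/(qB) = (5.01×10^-27)(4.78×10^5) / [(2×1.60×10^-19)(6.46×10^-3)] = 1.16 m.

r ≈ 1.16 m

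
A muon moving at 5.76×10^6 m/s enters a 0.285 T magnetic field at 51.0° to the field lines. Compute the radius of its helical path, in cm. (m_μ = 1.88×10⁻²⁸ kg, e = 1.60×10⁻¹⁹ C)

Only the perpendicular component v⊥ = v sin51.0° = 4.48×10^6 m/s is bent by the field.
r = m v⊥ /(qB) = (1.88×10^-28)(4.48×10^6) / [(1×1.60×10^-19)(0.285)] = 0.0185 m.

r ≈ 1.85 cm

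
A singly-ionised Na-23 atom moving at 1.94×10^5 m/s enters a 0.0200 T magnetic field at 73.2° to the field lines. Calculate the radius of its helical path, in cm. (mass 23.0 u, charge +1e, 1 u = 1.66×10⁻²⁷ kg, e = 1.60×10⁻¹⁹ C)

r ≈ 222 cm

Only the perpendicular component v⊥ = v sin73.2° = 1.86×10^5 m/s is bent by the field.
r = m v⊥ /(qB) = (3.82×10^-26)(1.86×10^5) / [(1×1.60×10^-19)(0.0200)] = 2.22 m.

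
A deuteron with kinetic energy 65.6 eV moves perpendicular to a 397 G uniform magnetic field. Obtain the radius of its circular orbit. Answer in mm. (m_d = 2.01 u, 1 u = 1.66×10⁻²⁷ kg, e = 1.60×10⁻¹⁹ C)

r ≈ 41.7 mm

Convert the energy: K = 65.6 eV = 1.05×10^-17 J.
v = √(2K/m) = √(2·1.05×10^-17/3.34×10^-27) = 7.93×10^4 m/s.
r = mv/(qB) = (3.34×10^-27)(7.93×10^4) / [(1×1.60×10^-19)(0.0397)] = 0.0417 m.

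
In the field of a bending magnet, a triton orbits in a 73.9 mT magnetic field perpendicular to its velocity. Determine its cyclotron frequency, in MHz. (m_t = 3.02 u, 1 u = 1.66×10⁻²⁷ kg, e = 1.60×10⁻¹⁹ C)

f ≈ 0.375 MHz

f = qB/(2πm) = (1×1.60×10^-19)(0.0739) / [2π(5.01×10^-27)] = 3.75×10^5 Hz.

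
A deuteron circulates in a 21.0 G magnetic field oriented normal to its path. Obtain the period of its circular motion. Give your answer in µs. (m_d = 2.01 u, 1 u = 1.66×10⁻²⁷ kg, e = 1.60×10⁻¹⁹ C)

The cyclotron period is independent of speed: T = 2πm/(qB).
T = 2π(3.34×10^-27) / [(1×1.60×10^-19)(2.10×10^-3)] = 6.24×10^-5 s.

T ≈ 62.4 µs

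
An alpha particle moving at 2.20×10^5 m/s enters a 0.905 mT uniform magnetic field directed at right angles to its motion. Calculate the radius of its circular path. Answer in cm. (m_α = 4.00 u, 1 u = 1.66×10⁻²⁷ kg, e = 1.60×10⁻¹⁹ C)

r ≈ 504 cm

The magnetic force provides the centripetal force: qvB = mv²/r, so r = mv/(qB).
r = (6.64×10^-27 kg)(2.20×10^5 m/s) / [(2×1.60×10^-19 C)(9.05×10^-4 T)] = 5.04 m.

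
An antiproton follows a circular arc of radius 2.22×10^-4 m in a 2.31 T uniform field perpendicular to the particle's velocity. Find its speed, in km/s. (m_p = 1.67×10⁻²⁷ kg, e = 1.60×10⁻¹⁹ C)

From qvB = mv²/r, v = qBr/m.
v = (1×1.60×10^-19)(2.31)(2.22×10^-4) / (1.67×10^-27) = 4.91×10^4 m/s.

v ≈ 49.1 km/s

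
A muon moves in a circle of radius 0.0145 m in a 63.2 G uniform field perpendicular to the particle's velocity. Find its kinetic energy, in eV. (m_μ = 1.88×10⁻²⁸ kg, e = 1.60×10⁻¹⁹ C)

v = qBr/m = (1×1.60×10^-19)(6.32×10^-3)(0.0145) / (1.88×10^-28) = 7.80×10^4 m/s.
K = ½mv² = 0.5·(1.88×10^-28)·(7.80×10^4)² = 5.72×10^-19 J = 3.57 eV.

K ≈ 3.57 eV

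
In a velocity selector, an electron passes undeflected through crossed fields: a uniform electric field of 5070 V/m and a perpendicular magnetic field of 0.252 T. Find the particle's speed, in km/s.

v ≈ 20.1 km/s

For zero net force, qE = qvB, so v = E/B.
v = (5070) / (0.252) = 2.01×10^4 m/s.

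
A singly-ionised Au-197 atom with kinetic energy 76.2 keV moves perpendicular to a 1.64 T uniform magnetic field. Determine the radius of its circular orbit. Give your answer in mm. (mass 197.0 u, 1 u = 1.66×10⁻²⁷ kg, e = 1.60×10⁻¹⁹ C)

Convert the energy: K = 76.2 keV = 1.22×10^-14 J.
v = √(2K/m) = √(2·1.22×10^-14/3.27×10^-25) = 2.73×10^5 m/s.
r = mv/(qB) = (3.27×10^-25)(2.73×10^5) / [(1×1.60×10^-19)(1.64)] = 0.340 m.

r ≈ 340 mm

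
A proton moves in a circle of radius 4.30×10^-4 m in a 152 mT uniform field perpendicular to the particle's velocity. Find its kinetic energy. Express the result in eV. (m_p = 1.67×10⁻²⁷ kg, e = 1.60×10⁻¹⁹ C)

K ≈ 0.205 eV

v = qBr/m = (1×1.60×10^-19)(0.152)(4.30×10^-4) / (1.67×10^-27) = 6260 m/s.
K = ½mv² = 0.5·(1.67×10^-27)·(6260)² = 3.27×10^-20 J = 0.205 eV.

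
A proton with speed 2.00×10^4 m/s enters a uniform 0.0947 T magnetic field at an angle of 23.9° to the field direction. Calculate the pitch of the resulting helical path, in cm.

The velocity component along B is v∥ = v cos23.9° = 1.83×10^4 m/s.
The cyclotron period T = 2πm/(qB) = 6.93×10^-7 s is set by m, q, B alone.
Pitch = v∥·T = (1.83×10^4)(6.93×10^-7) = 0.0127 m.

pitch ≈ 1.27 cm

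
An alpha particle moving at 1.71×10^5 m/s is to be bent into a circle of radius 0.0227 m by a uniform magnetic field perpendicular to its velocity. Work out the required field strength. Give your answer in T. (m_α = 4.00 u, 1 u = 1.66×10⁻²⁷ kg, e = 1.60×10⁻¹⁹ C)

B ≈ 0.156 T

qvB = mv²/r gives B = mv/(qr).
B = (6.64×10^-27)(1.71×10^5) / [(2×1.60×10^-19)(0.0227)] = 0.156 T.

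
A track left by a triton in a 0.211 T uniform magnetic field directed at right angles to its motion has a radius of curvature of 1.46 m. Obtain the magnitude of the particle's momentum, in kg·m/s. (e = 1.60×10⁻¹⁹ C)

p ≈ 4.93×10^-20 kg·m/s

Since qvB = mv²/r, the momentum p = mv = qBr.
p = (1×1.60×10^-19)(0.211)(1.46) = 4.93×10^-20 kg·m/s.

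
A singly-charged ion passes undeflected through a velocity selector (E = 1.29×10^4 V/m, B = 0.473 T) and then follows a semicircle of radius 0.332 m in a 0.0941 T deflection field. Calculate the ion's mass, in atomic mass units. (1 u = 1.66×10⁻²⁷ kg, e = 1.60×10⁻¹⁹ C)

v = E/B₁ = 2.73×10^4 m/s.
From r = mv/(qB₂), m = qB₂r/v = (1×1.60×10^-19)(0.0941)(0.332) / (2.73×10^4) = 1.83×10^-25 kg.
In atomic mass units: m = 1.83×10^-25 / 1.66×10^-27 = 110 u.

m ≈ 110 u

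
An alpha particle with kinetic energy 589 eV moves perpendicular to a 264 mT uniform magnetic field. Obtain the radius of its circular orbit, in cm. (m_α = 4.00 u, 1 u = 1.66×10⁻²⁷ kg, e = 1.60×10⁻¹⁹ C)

Convert the energy: K = 589 eV = 9.42×10^-17 J.
v = √(2K/m) = √(2·9.42×10^-17/6.64×10^-27) = 1.68×10^5 m/s.
r = mv/(qB) = (6.64×10^-27)(1.68×10^5) / [(2×1.60×10^-19)(0.264)] = 0.0132 m.

r ≈ 1.32 cm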